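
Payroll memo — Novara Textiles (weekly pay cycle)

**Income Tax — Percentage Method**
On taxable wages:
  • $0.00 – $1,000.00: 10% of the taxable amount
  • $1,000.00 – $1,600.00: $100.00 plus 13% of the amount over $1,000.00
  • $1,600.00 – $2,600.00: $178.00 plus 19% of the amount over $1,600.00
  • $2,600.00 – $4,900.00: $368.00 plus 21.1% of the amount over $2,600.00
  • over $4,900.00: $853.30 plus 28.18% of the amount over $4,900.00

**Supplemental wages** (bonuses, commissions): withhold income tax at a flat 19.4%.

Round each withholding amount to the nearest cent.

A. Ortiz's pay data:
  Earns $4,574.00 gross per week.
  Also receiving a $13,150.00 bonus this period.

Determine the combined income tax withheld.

$3,335.61

Income Tax: taxable = $4,574.00
  $368.00 + 21.1% × ($4,574.00 − $2,600.00) = $368.00 + 21.1% × $1,974.00 = $784.51
Supplemental (19.4% flat on bonus): 19.4% × $13,150.00 = $2,551.10
Total income tax: $784.51 + $2,551.10 = $3,335.61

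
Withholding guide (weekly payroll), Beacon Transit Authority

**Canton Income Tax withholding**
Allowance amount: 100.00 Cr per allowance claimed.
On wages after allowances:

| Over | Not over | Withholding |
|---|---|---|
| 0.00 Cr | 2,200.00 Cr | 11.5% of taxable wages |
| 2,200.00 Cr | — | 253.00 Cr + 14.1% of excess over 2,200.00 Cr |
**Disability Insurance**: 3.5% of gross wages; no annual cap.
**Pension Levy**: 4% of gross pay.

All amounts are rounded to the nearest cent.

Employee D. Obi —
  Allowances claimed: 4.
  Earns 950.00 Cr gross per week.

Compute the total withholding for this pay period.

Canton Income Tax: taxable = 950.00 Cr − 4×100.00 Cr = 550.00 Cr
  11.5% × 550.00 Cr = 63.25 Cr
Disability Insurance: 3.5% × 950.00 Cr = 33.25 Cr
Pension Levy: 4% × 950.00 Cr = 38.00 Cr
Total: 63.25 Cr + 33.25 Cr + 38.00 Cr = 134.50 Cr

134.50 Cr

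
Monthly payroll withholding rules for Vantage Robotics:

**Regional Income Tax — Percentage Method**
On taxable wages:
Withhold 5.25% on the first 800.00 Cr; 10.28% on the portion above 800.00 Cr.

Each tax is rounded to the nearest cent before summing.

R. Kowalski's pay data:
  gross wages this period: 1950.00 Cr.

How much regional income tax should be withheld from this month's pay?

160.22 Cr

Regional Income Tax: taxable = 1950.00 Cr
  42.00 Cr + 10.28% × (1950.00 Cr − 800.00 Cr) = 42.00 Cr + 10.28% × 1150.00 Cr = 160.22 Cr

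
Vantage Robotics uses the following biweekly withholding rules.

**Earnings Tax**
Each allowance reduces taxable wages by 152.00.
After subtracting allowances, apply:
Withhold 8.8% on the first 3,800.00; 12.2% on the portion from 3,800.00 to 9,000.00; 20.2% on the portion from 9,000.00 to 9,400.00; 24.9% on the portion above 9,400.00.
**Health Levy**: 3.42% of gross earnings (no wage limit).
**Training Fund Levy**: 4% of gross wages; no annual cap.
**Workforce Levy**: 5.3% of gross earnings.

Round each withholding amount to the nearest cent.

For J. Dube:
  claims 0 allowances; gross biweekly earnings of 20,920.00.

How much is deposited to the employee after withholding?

14,340.90

Earnings Tax: taxable = 20,920.00
  1,049.60 + 24.9% × (20,920.00 − 9,400.00) = 1,049.60 + 24.9% × 11,520.00 = 3,918.08
Health Levy: 3.42% × 20,920.00 = 715.46
Training Fund Levy: 4% × 20,920.00 = 836.80
Workforce Levy: 5.3% × 20,920.00 = 1,108.76
Total withheld: 3,918.08 + 715.46 + 836.80 + 1,108.76 = 6,579.10
Net pay: 20,920.00 − 6,579.10 = 14,340.90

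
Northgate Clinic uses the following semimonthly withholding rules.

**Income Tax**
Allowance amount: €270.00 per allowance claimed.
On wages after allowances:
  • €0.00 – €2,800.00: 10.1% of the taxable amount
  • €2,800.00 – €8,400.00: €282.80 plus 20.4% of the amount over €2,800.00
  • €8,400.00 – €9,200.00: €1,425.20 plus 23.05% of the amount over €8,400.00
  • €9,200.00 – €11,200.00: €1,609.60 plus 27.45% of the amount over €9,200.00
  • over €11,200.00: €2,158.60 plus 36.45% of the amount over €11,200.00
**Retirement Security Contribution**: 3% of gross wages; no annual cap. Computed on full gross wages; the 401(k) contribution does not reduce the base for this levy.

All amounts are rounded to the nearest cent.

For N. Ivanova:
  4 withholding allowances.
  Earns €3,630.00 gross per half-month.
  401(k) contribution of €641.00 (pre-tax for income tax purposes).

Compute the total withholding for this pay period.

Income Tax: taxable = €3,630.00 − €641.00 − 4×€270.00 = €1,909.00
  10.1% × €1,909.00 = €192.81
Retirement Security Contribution: 3% × €3,630.00 = €108.90
Total: €192.81 + €108.90 = €301.71

€301.71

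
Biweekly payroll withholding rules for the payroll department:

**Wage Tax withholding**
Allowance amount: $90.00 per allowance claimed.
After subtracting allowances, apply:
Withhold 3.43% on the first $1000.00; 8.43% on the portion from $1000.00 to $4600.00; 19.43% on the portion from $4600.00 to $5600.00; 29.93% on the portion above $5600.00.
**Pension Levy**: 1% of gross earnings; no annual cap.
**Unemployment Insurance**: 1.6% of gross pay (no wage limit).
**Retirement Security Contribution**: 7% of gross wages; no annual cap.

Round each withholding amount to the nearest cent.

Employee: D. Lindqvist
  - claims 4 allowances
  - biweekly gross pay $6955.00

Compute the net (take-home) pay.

Wage Tax: taxable = $6955.00 − 4×$90.00 = $6595.00
  $532.08 + 29.93% × ($6595.00 − $5600.00) = $532.08 + 29.93% × $995.00 = $829.88
Pension Levy: 1% × $6955.00 = $69.55
Unemployment Insurance: 1.6% × $6955.00 = $111.28
Retirement Security Contribution: 7% × $6955.00 = $486.85
Total withheld: $829.88 + $69.55 + $111.28 + $486.85 = $1497.56
Net pay: $6955.00 − $1497.56 = $5457.44

$5457.44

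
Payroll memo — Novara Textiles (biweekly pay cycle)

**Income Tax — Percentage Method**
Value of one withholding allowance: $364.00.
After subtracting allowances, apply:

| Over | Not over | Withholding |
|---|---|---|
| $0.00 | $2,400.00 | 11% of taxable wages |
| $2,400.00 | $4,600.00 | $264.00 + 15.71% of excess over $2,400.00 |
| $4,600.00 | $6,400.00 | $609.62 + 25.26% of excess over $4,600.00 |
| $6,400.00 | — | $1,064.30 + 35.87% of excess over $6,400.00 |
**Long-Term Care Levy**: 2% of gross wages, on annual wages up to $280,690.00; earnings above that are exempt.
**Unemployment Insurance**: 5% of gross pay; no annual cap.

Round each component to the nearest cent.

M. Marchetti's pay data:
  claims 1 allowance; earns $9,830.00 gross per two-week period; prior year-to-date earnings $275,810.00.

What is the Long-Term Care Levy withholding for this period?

Long-Term Care Levy: cap $280,690.00 − YTD $275,810.00 = $4,880.00 subject; 2% × $4,880.00 = $97.60

$97.60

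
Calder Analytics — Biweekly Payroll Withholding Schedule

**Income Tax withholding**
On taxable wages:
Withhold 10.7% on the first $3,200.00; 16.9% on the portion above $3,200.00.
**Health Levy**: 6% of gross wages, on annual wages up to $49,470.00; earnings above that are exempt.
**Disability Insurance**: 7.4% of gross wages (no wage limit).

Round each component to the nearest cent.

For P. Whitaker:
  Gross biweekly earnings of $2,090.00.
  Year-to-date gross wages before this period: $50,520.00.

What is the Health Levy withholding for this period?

Health Levy: YTD $50,520.00 ≥ cap $49,470.00 → $0.00

$0.00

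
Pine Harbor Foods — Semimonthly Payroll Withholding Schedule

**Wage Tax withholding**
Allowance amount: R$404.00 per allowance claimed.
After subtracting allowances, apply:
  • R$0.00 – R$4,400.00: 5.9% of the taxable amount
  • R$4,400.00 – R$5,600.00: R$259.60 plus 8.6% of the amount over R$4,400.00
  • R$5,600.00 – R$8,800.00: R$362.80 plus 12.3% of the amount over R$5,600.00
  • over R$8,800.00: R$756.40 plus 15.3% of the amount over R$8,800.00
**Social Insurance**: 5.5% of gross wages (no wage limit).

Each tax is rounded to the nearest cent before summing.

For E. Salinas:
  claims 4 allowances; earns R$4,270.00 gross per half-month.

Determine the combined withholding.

Wage Tax: taxable = R$4,270.00 − 4×R$404.00 = R$2,654.00
  5.9% × R$2,654.00 = R$156.59
Social Insurance: 5.5% × R$4,270.00 = R$234.85
Total: R$156.59 + R$234.85 = R$391.44

R$391.44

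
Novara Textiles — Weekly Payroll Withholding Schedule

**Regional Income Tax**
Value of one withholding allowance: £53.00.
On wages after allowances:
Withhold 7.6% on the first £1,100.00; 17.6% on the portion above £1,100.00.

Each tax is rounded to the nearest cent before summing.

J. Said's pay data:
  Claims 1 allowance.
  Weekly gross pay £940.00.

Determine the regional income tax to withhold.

£67.41

Regional Income Tax: taxable = £940.00 − 1×£53.00 = £887.00
  7.6% × £887.00 = £67.41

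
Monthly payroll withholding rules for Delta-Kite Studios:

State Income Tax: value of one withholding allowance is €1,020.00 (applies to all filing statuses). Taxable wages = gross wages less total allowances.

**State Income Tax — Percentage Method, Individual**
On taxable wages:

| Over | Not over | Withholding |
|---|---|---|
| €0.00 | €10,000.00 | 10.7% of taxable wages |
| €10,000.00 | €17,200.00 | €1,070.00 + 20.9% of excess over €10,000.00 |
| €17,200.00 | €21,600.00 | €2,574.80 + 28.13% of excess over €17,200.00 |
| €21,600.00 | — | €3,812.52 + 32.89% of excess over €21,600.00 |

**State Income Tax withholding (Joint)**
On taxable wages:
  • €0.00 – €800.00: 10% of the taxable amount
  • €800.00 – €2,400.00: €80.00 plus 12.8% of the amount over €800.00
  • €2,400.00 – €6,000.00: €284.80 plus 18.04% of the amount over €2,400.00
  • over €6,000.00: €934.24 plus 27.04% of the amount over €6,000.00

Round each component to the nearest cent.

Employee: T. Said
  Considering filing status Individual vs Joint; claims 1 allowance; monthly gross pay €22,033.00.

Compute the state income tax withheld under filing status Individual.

€3,647.40

State Income Tax (Individual): taxable = €22,033.00 − 1×€1,020.00 = €21,013.00
  €2,574.80 + 28.13% × (€21,013.00 − €17,200.00) = €2,574.80 + 28.13% × €3,813.00 = €3,647.40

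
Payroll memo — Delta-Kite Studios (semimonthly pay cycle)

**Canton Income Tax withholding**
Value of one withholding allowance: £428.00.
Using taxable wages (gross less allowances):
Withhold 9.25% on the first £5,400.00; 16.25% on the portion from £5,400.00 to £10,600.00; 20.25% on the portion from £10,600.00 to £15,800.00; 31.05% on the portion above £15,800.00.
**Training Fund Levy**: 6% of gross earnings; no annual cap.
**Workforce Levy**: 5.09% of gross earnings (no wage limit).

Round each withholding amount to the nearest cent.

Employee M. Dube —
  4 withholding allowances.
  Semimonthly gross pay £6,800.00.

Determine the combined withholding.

Canton Income Tax: taxable = £6,800.00 − 4×£428.00 = £5,088.00
  9.25% × £5,088.00 = £470.64
Training Fund Levy: 6% × £6,800.00 = £408.00
Workforce Levy: 5.09% × £6,800.00 = £346.12
Total: £470.64 + £408.00 + £346.12 = £1,224.76

£1,224.76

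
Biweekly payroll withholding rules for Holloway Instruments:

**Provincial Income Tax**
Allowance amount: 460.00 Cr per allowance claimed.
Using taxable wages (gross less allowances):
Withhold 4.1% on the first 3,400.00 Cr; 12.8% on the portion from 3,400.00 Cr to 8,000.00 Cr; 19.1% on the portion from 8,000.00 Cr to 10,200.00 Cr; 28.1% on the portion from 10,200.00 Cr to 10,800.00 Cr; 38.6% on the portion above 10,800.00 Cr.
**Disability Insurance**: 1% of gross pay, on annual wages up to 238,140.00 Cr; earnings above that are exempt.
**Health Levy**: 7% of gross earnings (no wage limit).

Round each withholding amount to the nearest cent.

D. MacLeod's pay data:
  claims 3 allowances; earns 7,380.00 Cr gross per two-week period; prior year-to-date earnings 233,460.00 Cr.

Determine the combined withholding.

1,035.60 Cr

Provincial Income Tax: taxable = 7,380.00 Cr − 3×460.00 Cr = 6,000.00 Cr
  139.40 Cr + 12.8% × (6,000.00 Cr − 3,400.00 Cr) = 139.40 Cr + 12.8% × 2,600.00 Cr = 472.20 Cr
Disability Insurance: cap 238,140.00 Cr − YTD 233,460.00 Cr = 4,680.00 Cr subject; 1% × 4,680.00 Cr = 46.80 Cr
Health Levy: 7% × 7,380.00 Cr = 516.60 Cr
Total: 472.20 Cr + 46.80 Cr + 516.60 Cr = 1,035.60 Cr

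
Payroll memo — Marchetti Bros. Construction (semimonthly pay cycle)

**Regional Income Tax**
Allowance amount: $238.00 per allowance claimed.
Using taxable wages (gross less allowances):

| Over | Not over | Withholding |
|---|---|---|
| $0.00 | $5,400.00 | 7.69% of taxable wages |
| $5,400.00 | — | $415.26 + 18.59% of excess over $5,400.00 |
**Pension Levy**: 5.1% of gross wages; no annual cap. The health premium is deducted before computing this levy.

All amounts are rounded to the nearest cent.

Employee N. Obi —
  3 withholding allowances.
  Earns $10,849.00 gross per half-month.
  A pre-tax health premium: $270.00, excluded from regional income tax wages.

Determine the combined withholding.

$1,784.83

Regional Income Tax: taxable = $10,849.00 − $270.00 − 3×$238.00 = $9,865.00
  $415.26 + 18.59% × ($9,865.00 − $5,400.00) = $415.26 + 18.59% × $4,465.00 = $1,245.30
Pension Levy: 5.1% × $10,579.00 = $539.53
Total: $1,245.30 + $539.53 = $1,784.83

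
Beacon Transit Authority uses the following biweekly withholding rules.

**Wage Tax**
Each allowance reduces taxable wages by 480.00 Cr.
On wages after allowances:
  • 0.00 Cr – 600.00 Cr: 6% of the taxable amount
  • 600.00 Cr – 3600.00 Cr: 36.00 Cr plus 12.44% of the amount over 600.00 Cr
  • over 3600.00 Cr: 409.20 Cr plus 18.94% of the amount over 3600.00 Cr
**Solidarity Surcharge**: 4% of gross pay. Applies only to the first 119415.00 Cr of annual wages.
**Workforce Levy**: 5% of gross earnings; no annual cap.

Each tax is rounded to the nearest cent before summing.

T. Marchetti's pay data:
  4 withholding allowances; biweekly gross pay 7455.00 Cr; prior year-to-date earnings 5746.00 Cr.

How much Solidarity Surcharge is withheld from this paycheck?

Solidarity Surcharge: 4% × 7455.00 Cr = 298.20 Cr

298.20 Cr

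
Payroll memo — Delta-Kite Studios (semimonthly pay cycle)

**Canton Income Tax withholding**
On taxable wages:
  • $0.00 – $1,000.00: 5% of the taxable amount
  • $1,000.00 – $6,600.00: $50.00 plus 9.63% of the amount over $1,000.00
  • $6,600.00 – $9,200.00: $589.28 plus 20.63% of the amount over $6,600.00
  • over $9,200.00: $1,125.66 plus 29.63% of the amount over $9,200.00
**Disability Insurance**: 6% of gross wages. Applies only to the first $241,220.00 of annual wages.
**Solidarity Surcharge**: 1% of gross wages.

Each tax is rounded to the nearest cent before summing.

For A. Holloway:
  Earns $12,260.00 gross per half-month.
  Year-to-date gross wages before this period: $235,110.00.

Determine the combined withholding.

Canton Income Tax: taxable = $12,260.00
  $1,125.66 + 29.63% × ($12,260.00 − $9,200.00) = $1,125.66 + 29.63% × $3,060.00 = $2,032.34
Disability Insurance: cap $241,220.00 − YTD $235,110.00 = $6,110.00 subject; 6% × $6,110.00 = $366.60
Solidarity Surcharge: 1% × $12,260.00 = $122.60
Total: $2,032.34 + $366.60 + $122.60 = $2,521.54

$2,521.54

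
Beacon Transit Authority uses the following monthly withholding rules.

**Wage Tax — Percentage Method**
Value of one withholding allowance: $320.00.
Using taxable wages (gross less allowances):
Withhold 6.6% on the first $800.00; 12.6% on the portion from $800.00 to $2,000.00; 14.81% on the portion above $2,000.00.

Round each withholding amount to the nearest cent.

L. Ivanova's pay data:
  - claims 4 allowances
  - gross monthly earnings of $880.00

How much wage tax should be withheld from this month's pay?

$0.00

Wage Tax: taxable = $880.00 − 4×$320.00 = $-400.00
  Taxable ≤ 0 → $0.00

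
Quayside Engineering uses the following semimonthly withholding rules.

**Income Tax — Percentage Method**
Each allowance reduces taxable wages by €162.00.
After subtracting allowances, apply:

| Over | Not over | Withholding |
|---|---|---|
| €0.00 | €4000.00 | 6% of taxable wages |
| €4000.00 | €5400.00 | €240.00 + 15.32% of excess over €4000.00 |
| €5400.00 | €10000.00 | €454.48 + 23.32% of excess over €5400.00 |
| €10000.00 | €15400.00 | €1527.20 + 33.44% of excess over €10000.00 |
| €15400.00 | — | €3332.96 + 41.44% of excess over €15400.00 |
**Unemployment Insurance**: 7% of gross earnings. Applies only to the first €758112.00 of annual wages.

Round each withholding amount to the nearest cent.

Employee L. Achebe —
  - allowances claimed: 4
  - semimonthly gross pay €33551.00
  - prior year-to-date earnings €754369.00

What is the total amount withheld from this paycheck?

€10848.21

Income Tax: taxable = €33551.00 − 4×€162.00 = €32903.00
  €3332.96 + 41.44% × (€32903.00 − €15400.00) = €3332.96 + 41.44% × €17503.00 = €10586.20
Unemployment Insurance: cap €758112.00 − YTD €754369.00 = €3743.00 subject; 7% × €3743.00 = €262.01
Total: €10586.20 + €262.01 = €10848.21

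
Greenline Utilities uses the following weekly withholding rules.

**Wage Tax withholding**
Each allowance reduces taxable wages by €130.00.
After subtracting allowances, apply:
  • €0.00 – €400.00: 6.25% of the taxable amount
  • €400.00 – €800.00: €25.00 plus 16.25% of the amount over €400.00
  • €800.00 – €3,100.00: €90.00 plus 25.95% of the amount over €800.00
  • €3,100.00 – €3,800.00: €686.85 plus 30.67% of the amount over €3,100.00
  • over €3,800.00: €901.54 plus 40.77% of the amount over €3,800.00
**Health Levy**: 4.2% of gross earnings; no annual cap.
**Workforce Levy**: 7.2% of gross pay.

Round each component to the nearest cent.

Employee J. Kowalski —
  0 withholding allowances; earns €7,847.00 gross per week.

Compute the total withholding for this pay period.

Wage Tax: taxable = €7,847.00
  €901.54 + 40.77% × (€7,847.00 − €3,800.00) = €901.54 + 40.77% × €4,047.00 = €2,551.50
Health Levy: 4.2% × €7,847.00 = €329.57
Workforce Levy: 7.2% × €7,847.00 = €564.98
Total: €2,551.50 + €329.57 + €564.98 = €3,446.05

€3,446.05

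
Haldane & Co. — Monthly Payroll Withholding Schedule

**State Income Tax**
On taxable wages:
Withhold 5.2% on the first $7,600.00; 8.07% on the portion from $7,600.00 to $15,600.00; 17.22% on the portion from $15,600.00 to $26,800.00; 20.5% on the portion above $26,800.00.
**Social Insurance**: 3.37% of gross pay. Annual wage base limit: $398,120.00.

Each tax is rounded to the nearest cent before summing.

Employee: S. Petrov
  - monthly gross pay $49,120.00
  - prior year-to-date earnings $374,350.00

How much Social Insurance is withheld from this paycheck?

$801.05

Social Insurance: cap $398,120.00 − YTD $374,350.00 = $23,770.00 subject; 3.37% × $23,770.00 = $801.05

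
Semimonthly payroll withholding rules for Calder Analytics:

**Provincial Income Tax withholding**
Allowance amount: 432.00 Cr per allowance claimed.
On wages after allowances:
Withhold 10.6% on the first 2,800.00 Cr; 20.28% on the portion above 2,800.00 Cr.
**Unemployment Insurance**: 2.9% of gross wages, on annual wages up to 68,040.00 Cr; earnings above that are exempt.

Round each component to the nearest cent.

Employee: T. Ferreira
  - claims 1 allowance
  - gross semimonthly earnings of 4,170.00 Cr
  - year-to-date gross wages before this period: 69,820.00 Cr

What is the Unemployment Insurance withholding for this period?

0.00 Cr

Unemployment Insurance: YTD 69,820.00 Cr ≥ cap 68,040.00 Cr → 0.00 Cr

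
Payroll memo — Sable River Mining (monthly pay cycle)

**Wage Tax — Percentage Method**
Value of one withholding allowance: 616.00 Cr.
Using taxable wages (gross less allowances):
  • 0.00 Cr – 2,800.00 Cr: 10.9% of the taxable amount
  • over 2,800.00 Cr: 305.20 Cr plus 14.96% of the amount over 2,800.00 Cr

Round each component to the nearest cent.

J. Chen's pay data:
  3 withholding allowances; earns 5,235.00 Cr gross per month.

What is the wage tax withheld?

Wage Tax: taxable = 5,235.00 Cr − 3×616.00 Cr = 3,387.00 Cr
  305.20 Cr + 14.96% × (3,387.00 Cr − 2,800.00 Cr) = 305.20 Cr + 14.96% × 587.00 Cr = 393.02 Cr

393.02 Cr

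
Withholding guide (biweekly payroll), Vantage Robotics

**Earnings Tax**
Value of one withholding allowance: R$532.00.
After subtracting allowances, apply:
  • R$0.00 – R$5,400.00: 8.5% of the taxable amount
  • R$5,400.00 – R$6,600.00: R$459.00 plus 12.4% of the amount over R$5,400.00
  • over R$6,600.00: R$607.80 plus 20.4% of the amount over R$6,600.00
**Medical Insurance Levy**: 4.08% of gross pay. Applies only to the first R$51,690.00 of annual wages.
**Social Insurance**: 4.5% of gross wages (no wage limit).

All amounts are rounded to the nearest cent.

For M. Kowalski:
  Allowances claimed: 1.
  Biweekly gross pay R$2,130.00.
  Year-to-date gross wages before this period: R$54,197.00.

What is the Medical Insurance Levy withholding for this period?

R$0.00

Medical Insurance Levy: YTD R$54,197.00 ≥ cap R$51,690.00 → R$0.00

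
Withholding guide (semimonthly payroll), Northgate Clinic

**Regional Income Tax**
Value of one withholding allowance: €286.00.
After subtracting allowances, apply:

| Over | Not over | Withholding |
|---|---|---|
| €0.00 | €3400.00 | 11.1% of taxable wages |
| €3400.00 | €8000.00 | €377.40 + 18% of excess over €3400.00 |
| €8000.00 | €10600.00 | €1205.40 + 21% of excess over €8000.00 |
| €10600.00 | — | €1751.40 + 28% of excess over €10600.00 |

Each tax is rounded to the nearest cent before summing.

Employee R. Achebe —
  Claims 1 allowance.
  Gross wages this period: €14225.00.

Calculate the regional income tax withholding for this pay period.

Regional Income Tax: taxable = €14225.00 − 1×€286.00 = €13939.00
  €1751.40 + 28% × (€13939.00 − €10600.00) = €1751.40 + 28% × €3339.00 = €2686.32

€2686.32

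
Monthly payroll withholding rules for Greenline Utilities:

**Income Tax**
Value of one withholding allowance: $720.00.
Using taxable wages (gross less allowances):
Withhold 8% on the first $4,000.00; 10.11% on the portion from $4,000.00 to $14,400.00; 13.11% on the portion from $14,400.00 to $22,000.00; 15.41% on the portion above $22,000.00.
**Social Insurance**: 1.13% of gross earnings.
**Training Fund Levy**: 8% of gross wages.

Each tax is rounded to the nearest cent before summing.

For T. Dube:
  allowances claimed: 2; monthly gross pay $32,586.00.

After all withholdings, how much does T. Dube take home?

Income Tax: taxable = $32,586.00 − 2×$720.00 = $31,146.00
  $2,367.80 + 15.41% × ($31,146.00 − $22,000.00) = $2,367.80 + 15.41% × $9,146.00 = $3,777.20
Social Insurance: 1.13% × $32,586.00 = $368.22
Training Fund Levy: 8% × $32,586.00 = $2,606.88
Total withheld: $3,777.20 + $368.22 + $2,606.88 = $6,752.30
Net pay: $32,586.00 − $6,752.30 = $25,833.70

$25,833.70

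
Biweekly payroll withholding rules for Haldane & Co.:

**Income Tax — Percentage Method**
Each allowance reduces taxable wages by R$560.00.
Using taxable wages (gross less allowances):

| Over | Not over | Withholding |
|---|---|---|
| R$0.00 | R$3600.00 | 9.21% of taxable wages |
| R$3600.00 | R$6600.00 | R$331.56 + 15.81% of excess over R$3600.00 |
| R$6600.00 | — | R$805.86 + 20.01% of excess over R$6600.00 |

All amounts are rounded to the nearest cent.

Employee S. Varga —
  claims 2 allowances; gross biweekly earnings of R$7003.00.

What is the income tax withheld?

Income Tax: taxable = R$7003.00 − 2×R$560.00 = R$5883.00
  R$331.56 + 15.81% × (R$5883.00 − R$3600.00) = R$331.56 + 15.81% × R$2283.00 = R$692.50

R$692.50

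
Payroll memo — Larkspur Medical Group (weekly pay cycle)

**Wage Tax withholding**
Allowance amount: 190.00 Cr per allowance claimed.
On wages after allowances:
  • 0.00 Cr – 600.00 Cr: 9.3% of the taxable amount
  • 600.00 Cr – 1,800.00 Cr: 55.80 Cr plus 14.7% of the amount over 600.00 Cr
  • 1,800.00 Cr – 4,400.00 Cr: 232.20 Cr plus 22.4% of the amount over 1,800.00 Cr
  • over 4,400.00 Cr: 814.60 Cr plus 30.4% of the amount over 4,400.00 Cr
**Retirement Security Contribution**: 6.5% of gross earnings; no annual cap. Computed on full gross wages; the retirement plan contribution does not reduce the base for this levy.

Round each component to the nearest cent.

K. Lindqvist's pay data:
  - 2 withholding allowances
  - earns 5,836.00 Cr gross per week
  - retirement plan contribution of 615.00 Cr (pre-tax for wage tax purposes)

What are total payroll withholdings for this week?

1,328.00 Cr

Wage Tax: taxable = 5,836.00 Cr − 615.00 Cr − 2×190.00 Cr = 4,841.00 Cr
  814.60 Cr + 30.4% × (4,841.00 Cr − 4,400.00 Cr) = 814.60 Cr + 30.4% × 441.00 Cr = 948.66 Cr
Retirement Security Contribution: 6.5% × 5,836.00 Cr = 379.34 Cr
Total: 948.66 Cr + 379.34 Cr = 1,328.00 Cr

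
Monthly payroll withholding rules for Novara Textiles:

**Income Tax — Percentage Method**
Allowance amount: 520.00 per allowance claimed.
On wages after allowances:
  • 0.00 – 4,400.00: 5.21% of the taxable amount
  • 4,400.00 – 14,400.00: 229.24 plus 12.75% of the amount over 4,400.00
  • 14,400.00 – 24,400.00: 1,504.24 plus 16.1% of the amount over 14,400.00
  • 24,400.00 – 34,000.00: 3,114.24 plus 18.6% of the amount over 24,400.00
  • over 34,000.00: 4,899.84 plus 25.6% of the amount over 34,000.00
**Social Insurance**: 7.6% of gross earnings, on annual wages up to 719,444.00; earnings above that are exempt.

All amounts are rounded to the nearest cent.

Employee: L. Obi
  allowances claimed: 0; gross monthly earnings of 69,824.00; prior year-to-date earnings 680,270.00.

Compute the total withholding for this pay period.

17,048.00

Income Tax: taxable = 69,824.00
  4,899.84 + 25.6% × (69,824.00 − 34,000.00) = 4,899.84 + 25.6% × 35,824.00 = 14,070.78
Social Insurance: cap 719,444.00 − YTD 680,270.00 = 39,174.00 subject; 7.6% × 39,174.00 = 2,977.22
Total: 14,070.78 + 2,977.22 = 17,048.00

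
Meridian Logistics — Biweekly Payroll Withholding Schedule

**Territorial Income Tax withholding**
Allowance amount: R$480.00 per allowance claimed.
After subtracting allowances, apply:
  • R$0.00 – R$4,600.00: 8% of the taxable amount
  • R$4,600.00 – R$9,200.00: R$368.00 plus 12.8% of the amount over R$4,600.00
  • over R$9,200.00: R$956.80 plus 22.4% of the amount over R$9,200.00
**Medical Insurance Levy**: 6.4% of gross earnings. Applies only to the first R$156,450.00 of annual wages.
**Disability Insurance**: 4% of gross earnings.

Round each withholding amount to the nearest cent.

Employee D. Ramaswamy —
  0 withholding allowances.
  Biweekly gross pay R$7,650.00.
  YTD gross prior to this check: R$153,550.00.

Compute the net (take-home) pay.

R$6,400.00

Territorial Income Tax: taxable = R$7,650.00
  R$368.00 + 12.8% × (R$7,650.00 − R$4,600.00) = R$368.00 + 12.8% × R$3,050.00 = R$758.40
Medical Insurance Levy: cap R$156,450.00 − YTD R$153,550.00 = R$2,900.00 subject; 6.4% × R$2,900.00 = R$185.60
Disability Insurance: 4% × R$7,650.00 = R$306.00
Total withheld: R$758.40 + R$185.60 + R$306.00 = R$1,250.00
Net pay: R$7,650.00 − R$1,250.00 = R$6,400.00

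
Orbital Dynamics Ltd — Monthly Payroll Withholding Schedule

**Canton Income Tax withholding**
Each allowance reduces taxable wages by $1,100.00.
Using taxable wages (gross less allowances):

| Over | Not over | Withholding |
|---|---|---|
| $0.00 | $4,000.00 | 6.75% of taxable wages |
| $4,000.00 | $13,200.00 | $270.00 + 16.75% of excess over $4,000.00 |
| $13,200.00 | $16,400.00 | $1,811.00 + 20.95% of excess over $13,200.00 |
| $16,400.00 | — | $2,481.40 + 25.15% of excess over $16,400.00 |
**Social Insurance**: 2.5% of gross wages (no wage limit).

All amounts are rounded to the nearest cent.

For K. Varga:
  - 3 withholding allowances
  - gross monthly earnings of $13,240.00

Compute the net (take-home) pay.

$11,644.05

Canton Income Tax: taxable = $13,240.00 − 3×$1,100.00 = $9,940.00
  $270.00 + 16.75% × ($9,940.00 − $4,000.00) = $270.00 + 16.75% × $5,940.00 = $1,264.95
Social Insurance: 2.5% × $13,240.00 = $331.00
Total withheld: $1,264.95 + $331.00 = $1,595.95
Net pay: $13,240.00 − $1,595.95 = $11,644.05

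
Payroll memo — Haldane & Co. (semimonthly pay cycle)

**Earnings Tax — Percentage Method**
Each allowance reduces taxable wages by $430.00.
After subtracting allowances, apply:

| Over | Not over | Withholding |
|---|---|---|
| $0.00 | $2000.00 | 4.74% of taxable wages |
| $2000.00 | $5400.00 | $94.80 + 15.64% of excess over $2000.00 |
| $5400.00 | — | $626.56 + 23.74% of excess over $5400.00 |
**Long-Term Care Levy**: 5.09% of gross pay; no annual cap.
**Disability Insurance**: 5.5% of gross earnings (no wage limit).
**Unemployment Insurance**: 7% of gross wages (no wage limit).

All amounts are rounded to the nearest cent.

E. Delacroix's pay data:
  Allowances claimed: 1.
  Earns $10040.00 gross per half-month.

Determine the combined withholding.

$3392.05

Earnings Tax: taxable = $10040.00 − 1×$430.00 = $9610.00
  $626.56 + 23.74% × ($9610.00 − $5400.00) = $626.56 + 23.74% × $4210.00 = $1626.01
Long-Term Care Levy: 5.09% × $10040.00 = $511.04
Disability Insurance: 5.5% × $10040.00 = $552.20
Unemployment Insurance: 7% × $10040.00 = $702.80
Total: $1626.01 + $511.04 + $552.20 + $702.80 = $3392.05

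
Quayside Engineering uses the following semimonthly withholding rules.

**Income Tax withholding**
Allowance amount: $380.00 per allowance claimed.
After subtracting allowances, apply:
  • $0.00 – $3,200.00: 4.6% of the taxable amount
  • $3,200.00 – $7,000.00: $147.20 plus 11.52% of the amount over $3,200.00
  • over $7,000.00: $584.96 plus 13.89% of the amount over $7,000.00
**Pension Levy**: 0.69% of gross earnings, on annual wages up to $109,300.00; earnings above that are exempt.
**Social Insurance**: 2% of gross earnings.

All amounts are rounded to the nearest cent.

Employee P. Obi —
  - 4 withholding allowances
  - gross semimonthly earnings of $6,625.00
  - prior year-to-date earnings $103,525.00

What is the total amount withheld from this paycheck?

$539.01

Income Tax: taxable = $6,625.00 − 4×$380.00 = $5,105.00
  $147.20 + 11.52% × ($5,105.00 − $3,200.00) = $147.20 + 11.52% × $1,905.00 = $366.66
Pension Levy: cap $109,300.00 − YTD $103,525.00 = $5,775.00 subject; 0.69% × $5,775.00 = $39.85
Social Insurance: 2% × $6,625.00 = $132.50
Total: $366.66 + $39.85 + $132.50 = $539.01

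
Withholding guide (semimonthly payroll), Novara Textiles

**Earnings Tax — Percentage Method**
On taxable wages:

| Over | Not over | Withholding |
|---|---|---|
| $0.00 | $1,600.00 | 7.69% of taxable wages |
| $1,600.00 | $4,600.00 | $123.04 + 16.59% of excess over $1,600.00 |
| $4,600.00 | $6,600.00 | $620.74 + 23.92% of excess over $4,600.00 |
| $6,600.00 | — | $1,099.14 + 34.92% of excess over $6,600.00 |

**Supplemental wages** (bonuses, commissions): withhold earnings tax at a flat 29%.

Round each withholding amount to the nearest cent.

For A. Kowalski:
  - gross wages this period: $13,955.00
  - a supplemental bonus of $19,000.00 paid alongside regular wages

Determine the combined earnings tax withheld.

Earnings Tax: taxable = $13,955.00
  $1,099.14 + 34.92% × ($13,955.00 − $6,600.00) = $1,099.14 + 34.92% × $7,355.00 = $3,667.51
Supplemental (29% flat on bonus): 29% × $19,000.00 = $5,510.00
Total earnings tax: $3,667.51 + $5,510.00 = $9,177.51

$9,177.51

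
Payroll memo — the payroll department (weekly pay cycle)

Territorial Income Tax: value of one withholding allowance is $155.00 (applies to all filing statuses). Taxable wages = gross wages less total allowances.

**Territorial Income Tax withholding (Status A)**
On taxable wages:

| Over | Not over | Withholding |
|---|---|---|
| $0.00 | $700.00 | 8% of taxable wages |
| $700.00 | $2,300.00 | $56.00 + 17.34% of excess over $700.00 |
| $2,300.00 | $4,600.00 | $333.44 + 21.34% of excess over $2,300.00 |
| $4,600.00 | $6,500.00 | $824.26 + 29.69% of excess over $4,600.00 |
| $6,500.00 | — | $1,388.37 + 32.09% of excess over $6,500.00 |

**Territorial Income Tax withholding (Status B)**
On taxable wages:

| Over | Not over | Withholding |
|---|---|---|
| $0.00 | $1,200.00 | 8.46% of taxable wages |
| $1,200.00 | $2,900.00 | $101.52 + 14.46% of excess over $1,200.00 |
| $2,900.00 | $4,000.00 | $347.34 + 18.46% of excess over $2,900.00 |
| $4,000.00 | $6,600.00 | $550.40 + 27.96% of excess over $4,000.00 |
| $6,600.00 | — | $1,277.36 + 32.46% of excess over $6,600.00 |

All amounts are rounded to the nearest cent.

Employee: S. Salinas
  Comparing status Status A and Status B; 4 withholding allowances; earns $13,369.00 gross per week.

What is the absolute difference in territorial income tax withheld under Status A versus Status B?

Territorial Income Tax (Status A): taxable = $13,369.00 − 4×$155.00 = $12,749.00
  $1,388.37 + 32.09% × ($12,749.00 − $6,500.00) = $1,388.37 + 32.09% × $6,249.00 = $3,393.67
Territorial Income Tax (Status B): taxable = $13,369.00 − 4×$155.00 = $12,749.00
  $1,277.36 + 32.46% × ($12,749.00 − $6,600.00) = $1,277.36 + 32.46% × $6,149.00 = $3,273.33
Difference: |$3,393.67 − $3,273.33| = $120.34 (higher under Status A)

$120.34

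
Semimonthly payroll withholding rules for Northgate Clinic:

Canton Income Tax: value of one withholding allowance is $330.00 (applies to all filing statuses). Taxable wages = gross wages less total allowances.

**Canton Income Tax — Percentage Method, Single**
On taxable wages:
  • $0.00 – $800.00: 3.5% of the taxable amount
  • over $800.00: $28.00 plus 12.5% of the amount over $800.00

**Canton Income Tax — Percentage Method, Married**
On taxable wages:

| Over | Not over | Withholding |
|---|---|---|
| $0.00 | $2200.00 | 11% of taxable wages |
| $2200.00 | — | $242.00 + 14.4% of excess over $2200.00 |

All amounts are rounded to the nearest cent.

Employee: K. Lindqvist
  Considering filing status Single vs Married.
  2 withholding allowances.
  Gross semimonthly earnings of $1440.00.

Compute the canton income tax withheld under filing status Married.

$85.80

Canton Income Tax (Married): taxable = $1440.00 − 2×$330.00 = $780.00
  11% × $780.00 = $85.80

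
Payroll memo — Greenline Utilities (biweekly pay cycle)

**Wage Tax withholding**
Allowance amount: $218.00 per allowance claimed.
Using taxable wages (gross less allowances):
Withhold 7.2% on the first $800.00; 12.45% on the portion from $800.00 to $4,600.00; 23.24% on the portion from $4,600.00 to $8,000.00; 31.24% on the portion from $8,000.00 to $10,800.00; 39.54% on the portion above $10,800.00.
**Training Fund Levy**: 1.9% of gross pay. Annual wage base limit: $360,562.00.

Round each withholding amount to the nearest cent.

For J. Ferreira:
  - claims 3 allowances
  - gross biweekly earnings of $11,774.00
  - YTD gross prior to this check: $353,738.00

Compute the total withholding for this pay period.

$2,451.77

Wage Tax: taxable = $11,774.00 − 3×$218.00 = $11,120.00
  $2,195.58 + 39.54% × ($11,120.00 − $10,800.00) = $2,195.58 + 39.54% × $320.00 = $2,322.11
Training Fund Levy: cap $360,562.00 − YTD $353,738.00 = $6,824.00 subject; 1.9% × $6,824.00 = $129.66
Total: $2,322.11 + $129.66 = $2,451.77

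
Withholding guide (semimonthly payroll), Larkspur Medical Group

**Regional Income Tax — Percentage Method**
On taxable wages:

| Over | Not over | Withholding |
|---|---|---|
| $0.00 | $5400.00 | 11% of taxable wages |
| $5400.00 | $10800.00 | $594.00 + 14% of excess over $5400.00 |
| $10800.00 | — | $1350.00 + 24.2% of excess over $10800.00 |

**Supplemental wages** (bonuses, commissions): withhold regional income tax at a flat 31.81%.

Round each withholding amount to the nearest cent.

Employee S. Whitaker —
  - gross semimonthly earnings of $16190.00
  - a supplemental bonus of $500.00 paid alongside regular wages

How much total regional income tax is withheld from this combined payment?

Regional Income Tax: taxable = $16190.00
  $1350.00 + 24.2% × ($16190.00 − $10800.00) = $1350.00 + 24.2% × $5390.00 = $2654.38
Supplemental (31.81% flat on bonus): 31.81% × $500.00 = $159.05
Total regional income tax: $2654.38 + $159.05 = $2813.43

$2813.43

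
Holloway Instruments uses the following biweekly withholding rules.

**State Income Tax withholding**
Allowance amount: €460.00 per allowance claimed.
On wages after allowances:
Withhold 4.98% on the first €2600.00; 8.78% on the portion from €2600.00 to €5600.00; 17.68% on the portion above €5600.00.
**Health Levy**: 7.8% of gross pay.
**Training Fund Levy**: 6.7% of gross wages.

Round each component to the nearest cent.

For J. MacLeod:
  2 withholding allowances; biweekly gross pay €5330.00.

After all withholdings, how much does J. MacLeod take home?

€4268.75

State Income Tax: taxable = €5330.00 − 2×€460.00 = €4410.00
  €129.48 + 8.78% × (€4410.00 − €2600.00) = €129.48 + 8.78% × €1810.00 = €288.40
Health Levy: 7.8% × €5330.00 = €415.74
Training Fund Levy: 6.7% × €5330.00 = €357.11
Total withheld: €288.40 + €415.74 + €357.11 = €1061.25
Net pay: €5330.00 − €1061.25 = €4268.75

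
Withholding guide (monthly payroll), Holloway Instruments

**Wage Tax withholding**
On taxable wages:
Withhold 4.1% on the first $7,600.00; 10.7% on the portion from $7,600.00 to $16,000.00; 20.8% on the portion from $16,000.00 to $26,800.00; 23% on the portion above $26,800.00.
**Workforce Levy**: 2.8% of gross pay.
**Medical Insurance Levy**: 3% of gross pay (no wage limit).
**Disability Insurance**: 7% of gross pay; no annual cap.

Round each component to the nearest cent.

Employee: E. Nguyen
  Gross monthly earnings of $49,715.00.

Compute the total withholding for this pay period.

$15,090.77

Wage Tax: taxable = $49,715.00
  $3,456.80 + 23% × ($49,715.00 − $26,800.00) = $3,456.80 + 23% × $22,915.00 = $8,727.25
Workforce Levy: 2.8% × $49,715.00 = $1,392.02
Medical Insurance Levy: 3% × $49,715.00 = $1,491.45
Disability Insurance: 7% × $49,715.00 = $3,480.05
Total: $8,727.25 + $1,392.02 + $1,491.45 + $3,480.05 = $15,090.77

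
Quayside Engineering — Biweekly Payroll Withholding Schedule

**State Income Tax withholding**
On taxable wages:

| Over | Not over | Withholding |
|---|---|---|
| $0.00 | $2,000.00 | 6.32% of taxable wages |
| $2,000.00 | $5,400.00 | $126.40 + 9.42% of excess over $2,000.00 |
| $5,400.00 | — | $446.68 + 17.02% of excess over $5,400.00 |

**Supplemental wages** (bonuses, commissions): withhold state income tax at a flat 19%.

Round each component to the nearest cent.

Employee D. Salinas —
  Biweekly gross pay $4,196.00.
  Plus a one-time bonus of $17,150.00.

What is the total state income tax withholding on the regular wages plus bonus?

$3,591.76

State Income Tax: taxable = $4,196.00
  $126.40 + 9.42% × ($4,196.00 − $2,000.00) = $126.40 + 9.42% × $2,196.00 = $333.26
Supplemental (19% flat on bonus): 19% × $17,150.00 = $3,258.50
Total state income tax: $333.26 + $3,258.50 = $3,591.76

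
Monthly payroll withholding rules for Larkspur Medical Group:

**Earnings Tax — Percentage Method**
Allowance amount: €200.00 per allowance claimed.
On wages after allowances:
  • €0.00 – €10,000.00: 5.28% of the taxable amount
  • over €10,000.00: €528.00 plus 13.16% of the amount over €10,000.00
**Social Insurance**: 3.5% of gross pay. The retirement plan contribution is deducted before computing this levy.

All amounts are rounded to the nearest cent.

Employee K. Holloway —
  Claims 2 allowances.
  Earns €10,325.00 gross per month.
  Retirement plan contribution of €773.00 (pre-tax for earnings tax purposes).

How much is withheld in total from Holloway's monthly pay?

€817.55

Earnings Tax: taxable = €10,325.00 − €773.00 − 2×€200.00 = €9,152.00
  5.28% × €9,152.00 = €483.23
Social Insurance: 3.5% × €9,552.00 = €334.32
Total: €483.23 + €334.32 = €817.55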